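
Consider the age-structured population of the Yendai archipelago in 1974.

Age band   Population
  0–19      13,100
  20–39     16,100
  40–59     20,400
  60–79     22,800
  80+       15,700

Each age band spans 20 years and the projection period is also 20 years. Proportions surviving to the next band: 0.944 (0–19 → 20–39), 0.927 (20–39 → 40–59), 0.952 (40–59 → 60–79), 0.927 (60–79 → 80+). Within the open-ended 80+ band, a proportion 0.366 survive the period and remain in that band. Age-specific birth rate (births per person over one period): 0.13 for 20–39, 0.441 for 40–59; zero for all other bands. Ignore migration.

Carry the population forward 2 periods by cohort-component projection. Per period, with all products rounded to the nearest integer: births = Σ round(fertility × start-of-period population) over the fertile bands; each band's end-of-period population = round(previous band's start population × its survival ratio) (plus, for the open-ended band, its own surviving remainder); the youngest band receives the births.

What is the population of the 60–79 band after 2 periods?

14209

Numbering the bands 1..5 from youngest to oldest:
— Period 1 —
Births: 16100 × 0.13 = 2093  |  20400 × 0.441 = 8996 — total 11089
Band 2: 13100 × 0.944 = 12366
Band 3: 16100 × 0.927 = 14925
Band 4: 20400 × 0.952 = 19421
Band 5: 22800 × 0.927 + 15700 × 0.366 = 21136 + 5746 = 26882
→ [11089, 12366, 14925, 19421, 26882]
— Period 2 —
Births: 12366 × 0.13 = 1608  |  14925 × 0.441 = 6582 — total 8190
Band 2: 11089 × 0.944 = 10468
Band 3: 12366 × 0.927 = 11463
Band 4: 14925 × 0.952 = 14209
Band 5: 19421 × 0.927 + 26882 × 0.366 = 18003 + 9839 = 27842
→ [8190, 10468, 11463, 14209, 27842]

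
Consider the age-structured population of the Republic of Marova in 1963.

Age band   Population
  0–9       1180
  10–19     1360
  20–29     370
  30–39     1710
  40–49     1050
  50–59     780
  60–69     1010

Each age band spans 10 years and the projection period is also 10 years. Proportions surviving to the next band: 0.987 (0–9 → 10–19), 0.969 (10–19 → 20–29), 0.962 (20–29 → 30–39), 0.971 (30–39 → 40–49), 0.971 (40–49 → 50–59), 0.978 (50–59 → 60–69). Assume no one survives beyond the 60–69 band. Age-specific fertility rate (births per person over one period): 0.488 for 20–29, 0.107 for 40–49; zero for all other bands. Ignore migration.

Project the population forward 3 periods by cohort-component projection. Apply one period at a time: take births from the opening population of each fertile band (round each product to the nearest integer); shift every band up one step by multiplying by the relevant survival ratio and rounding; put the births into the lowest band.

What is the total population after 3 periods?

[period 1]
Births: 370 * 0.488 = 181 ; 1050 * 0.107 = 112 ⇒ total 293
10–19: 1180 * 0.987 = 1165
20–29: 1360 * 0.969 = 1318
30–39: 370 * 0.962 = 356
40–49: 1710 * 0.971 = 1660
50–59: 1050 * 0.971 = 1020
60–69: 780 * 0.978 = 763
→ [293, 1165, 1318, 356, 1660, 1020, 763]
[period 2]
Births: 1318 * 0.488 = 643 ; 1660 * 0.107 = 178 ⇒ total 821
10–19: 293 * 0.987 = 289
20–29: 1165 * 0.969 = 1129
30–39: 1318 * 0.962 = 1268
40–49: 356 * 0.971 = 346
50–59: 1660 * 0.971 = 1612
60–69: 1020 * 0.978 = 998
→ [821, 289, 1129, 1268, 346, 1612, 998]
[period 3]
Births: 1129 * 0.488 = 551 ; 346 * 0.107 = 37 ⇒ total 588
10–19: 821 * 0.987 = 810
20–29: 289 * 0.969 = 280
30–39: 1129 * 0.962 = 1086
40–49: 1268 * 0.971 = 1231
50–59: 346 * 0.971 = 336
60–69: 1612 * 0.978 = 1577
→ [588, 810, 280, 1086, 1231, 336, 1577]
Total after period 3: 588 + 810 + 280 + 1086 + 1231 + 336 + 1577 = 5908

5908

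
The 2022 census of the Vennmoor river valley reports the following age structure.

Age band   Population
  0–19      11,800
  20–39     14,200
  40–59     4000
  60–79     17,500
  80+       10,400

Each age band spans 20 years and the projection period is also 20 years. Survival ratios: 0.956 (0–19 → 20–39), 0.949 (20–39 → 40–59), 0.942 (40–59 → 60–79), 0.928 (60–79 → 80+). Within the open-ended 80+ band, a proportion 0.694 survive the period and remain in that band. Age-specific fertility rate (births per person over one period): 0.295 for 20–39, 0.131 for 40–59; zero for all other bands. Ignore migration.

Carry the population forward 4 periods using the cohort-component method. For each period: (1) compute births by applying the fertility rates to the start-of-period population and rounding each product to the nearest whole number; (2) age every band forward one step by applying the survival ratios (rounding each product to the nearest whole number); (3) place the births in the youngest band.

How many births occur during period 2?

— Period 1 —
Births: 14200 * 0.295 = 4189 ; 4000 * 0.131 = 524 → 4713
20–39: 11800 * 0.956 = 11281
40–59: 14200 * 0.949 = 13476
60–79: 4000 * 0.942 = 3768
80+: 17500 * 0.928 + 10400 * 0.694 = 16240 + 7218 = 23458
Population now: 0–19=4713, 20–39=11281, 40–59=13476, 60–79=3768, 80+=23458
— Period 2 —
Births: 11281 * 0.295 = 3328 ; 13476 * 0.131 = 1765 → 5093
20–39: 4713 * 0.956 = 4506
40–59: 11281 * 0.949 = 10706
60–79: 13476 * 0.942 = 12694
80+: 3768 * 0.928 + 23458 * 0.694 = 3497 + 16280 = 19777
Population now: 0–19=5093, 20–39=4506, 40–59=10706, 60–79=12694, 80+=19777

5093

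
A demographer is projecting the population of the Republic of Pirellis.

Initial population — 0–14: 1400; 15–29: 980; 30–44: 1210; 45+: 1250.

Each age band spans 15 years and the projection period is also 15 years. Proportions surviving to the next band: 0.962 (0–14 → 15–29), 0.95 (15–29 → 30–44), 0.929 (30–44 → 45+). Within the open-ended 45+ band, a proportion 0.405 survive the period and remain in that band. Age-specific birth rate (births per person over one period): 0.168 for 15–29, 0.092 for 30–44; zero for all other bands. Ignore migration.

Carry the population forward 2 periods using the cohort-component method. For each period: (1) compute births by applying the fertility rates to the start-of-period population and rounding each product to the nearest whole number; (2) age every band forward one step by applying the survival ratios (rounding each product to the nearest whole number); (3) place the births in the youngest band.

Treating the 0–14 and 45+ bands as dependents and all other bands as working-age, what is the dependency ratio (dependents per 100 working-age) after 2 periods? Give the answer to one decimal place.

Period 1:
Births: 980 * 0.168 = 165, 1210 * 0.092 = 111 — total 276
15–29: 1400 * 0.962 = 1347
30–44: 980 * 0.95 = 931
45+: 1210 * 0.929 + 1250 * 0.405 = 1124 + 506 = 1630
→ [276, 1347, 931, 1630]
Period 2:
Births: 1347 * 0.168 = 226, 931 * 0.092 = 86 — total 312
15–29: 276 * 0.962 = 266
30–44: 1347 * 0.95 = 1280
45+: 931 * 0.929 + 1630 * 0.405 = 865 + 660 = 1525
→ [312, 266, 1280, 1525]
Dependents (band 0–14 + band 45+) = 312 + 1525 = 1837; working-age = 1546; ratio = 1837/1546 × 100 = 118.8

118.8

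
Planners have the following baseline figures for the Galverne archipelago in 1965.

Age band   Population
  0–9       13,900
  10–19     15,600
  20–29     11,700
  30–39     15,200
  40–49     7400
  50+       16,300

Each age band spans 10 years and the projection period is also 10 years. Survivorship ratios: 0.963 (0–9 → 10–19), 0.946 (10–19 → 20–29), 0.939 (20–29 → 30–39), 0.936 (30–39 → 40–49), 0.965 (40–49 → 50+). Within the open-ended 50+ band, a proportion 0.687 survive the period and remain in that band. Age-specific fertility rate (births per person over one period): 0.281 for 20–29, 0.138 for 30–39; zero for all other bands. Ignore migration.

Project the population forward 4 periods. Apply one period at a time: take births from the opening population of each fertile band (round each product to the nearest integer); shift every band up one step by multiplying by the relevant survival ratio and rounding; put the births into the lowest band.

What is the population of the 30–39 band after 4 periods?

4608

[period 1]
Births: 11700 × 0.281 = 3288, 15200 × 0.138 = 2098 → total 5386
10–19: 13900 × 0.963 = 13386
20–29: 15600 × 0.946 = 14758
30–39: 11700 × 0.939 = 10986
40–49: 15200 × 0.936 = 14227
50+: 7400 × 0.965 + 16300 × 0.687 = 7141 + 11198 = 18339
End of period: [5386, 13386, 14758, 10986, 14227, 18339]
[period 2]
Births: 14758 × 0.281 = 4147, 10986 × 0.138 = 1516 → total 5663
10–19: 5386 × 0.963 = 5187
20–29: 13386 × 0.946 = 12663
30–39: 14758 × 0.939 = 13858
40–49: 10986 × 0.936 = 10283
50+: 14227 × 0.965 + 18339 × 0.687 = 13729 + 12599 = 26328
End of period: [5663, 5187, 12663, 13858, 10283, 26328]
[period 3]
Births: 12663 × 0.281 = 3558, 13858 × 0.138 = 1912 → total 5470
10–19: 5663 × 0.963 = 5453
20–29: 5187 × 0.946 = 4907
30–39: 12663 × 0.939 = 11891
40–49: 13858 × 0.936 = 12971
50+: 10283 × 0.965 + 26328 × 0.687 = 9923 + 18087 = 28010
End of period: [5470, 5453, 4907, 11891, 12971, 28010]
[period 4]
Births: 4907 × 0.281 = 1379, 11891 × 0.138 = 1641 → total 3020
10–19: 5470 × 0.963 = 5268
20–29: 5453 × 0.946 = 5159
30–39: 4907 × 0.939 = 4608
40–49: 11891 × 0.936 = 11130
50+: 12971 × 0.965 + 28010 × 0.687 = 12517 + 19243 = 31760
End of period: [3020, 5268, 5159, 4608, 11130, 31760]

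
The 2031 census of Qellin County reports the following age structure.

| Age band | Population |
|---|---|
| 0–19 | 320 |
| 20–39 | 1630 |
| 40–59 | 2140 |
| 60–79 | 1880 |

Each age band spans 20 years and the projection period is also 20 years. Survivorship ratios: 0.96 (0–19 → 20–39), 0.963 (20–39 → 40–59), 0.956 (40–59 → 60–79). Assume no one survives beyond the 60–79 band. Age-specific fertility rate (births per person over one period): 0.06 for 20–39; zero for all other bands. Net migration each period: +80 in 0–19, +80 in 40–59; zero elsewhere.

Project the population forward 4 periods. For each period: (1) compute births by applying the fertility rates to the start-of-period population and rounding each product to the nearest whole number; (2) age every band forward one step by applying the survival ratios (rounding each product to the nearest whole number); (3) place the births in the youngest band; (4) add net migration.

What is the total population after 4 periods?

577

— Period 1 —
Births: 1630 × 0.06 = 98
20–39: 320 × 0.96 = 307
40–59: 1630 × 0.963 = 1570
60–79: 2140 × 0.956 = 2046
Net migration: 0–19 + 80 → 178; 40–59 + 80 → 1650
→ [178, 307, 1650, 2046]
— Period 2 —
Births: 307 × 0.06 = 18
20–39: 178 × 0.96 = 171
40–59: 307 × 0.963 = 296
60–79: 1650 × 0.956 = 1577
Net migration: 0–19 + 80 → 98; 40–59 + 80 → 376
→ [98, 171, 376, 1577]
— Period 3 —
Births: 171 × 0.06 = 10
20–39: 98 × 0.96 = 94
40–59: 171 × 0.963 = 165
60–79: 376 × 0.956 = 359
Net migration: 0–19 + 80 → 90; 40–59 + 80 → 245
→ [90, 94, 245, 359]
— Period 4 —
Births: 94 × 0.06 = 6
20–39: 90 × 0.96 = 86
40–59: 94 × 0.963 = 91
60–79: 245 × 0.956 = 234
Net migration: 0–19 + 80 → 86; 40–59 + 80 → 171
→ [86, 86, 171, 234]
Total after period 4: 86 + 86 + 171 + 234 = 577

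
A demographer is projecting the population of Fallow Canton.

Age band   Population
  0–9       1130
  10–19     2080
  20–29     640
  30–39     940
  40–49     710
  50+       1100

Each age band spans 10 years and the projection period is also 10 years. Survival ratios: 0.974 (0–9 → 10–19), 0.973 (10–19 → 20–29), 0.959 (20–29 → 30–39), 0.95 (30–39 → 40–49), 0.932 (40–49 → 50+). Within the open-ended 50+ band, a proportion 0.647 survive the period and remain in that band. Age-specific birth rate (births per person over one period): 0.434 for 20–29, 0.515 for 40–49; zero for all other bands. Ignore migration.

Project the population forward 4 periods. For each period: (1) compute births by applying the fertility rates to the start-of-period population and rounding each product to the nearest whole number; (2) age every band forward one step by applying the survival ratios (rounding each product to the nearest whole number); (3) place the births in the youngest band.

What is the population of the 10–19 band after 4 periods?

— Period 1 —
Births: 640 * 0.434 = 278  |  710 * 0.515 = 366 ⇒ total 644
10–19: 1130 * 0.974 = 1101
20–29: 2080 * 0.973 = 2024
30–39: 640 * 0.959 = 614
40–49: 940 * 0.95 = 893
50+: 710 * 0.932 + 1100 * 0.647 = 662 + 712 = 1374
End of period: [644, 1101, 2024, 614, 893, 1374]
— Period 2 —
Births: 2024 * 0.434 = 878  |  893 * 0.515 = 460 ⇒ total 1338
10–19: 644 * 0.974 = 627
20–29: 1101 * 0.973 = 1071
30–39: 2024 * 0.959 = 1941
40–49: 614 * 0.95 = 583
50+: 893 * 0.932 + 1374 * 0.647 = 832 + 889 = 1721
End of period: [1338, 627, 1071, 1941, 583, 1721]
— Period 3 —
Births: 1071 * 0.434 = 465  |  583 * 0.515 = 300 ⇒ total 765
10–19: 1338 * 0.974 = 1303
20–29: 627 * 0.973 = 610
30–39: 1071 * 0.959 = 1027
40–49: 1941 * 0.95 = 1844
50+: 583 * 0.932 + 1721 * 0.647 = 543 + 1113 = 1656
End of period: [765, 1303, 610, 1027, 1844, 1656]
— Period 4 —
Births: 610 * 0.434 = 265  |  1844 * 0.515 = 950 ⇒ total 1215
10–19: 765 * 0.974 = 745
20–29: 1303 * 0.973 = 1268
30–39: 610 * 0.959 = 585
40–49: 1027 * 0.95 = 976
50+: 1844 * 0.932 + 1656 * 0.647 = 1719 + 1071 = 2790
End of period: [1215, 745, 1268, 585, 976, 2790]

745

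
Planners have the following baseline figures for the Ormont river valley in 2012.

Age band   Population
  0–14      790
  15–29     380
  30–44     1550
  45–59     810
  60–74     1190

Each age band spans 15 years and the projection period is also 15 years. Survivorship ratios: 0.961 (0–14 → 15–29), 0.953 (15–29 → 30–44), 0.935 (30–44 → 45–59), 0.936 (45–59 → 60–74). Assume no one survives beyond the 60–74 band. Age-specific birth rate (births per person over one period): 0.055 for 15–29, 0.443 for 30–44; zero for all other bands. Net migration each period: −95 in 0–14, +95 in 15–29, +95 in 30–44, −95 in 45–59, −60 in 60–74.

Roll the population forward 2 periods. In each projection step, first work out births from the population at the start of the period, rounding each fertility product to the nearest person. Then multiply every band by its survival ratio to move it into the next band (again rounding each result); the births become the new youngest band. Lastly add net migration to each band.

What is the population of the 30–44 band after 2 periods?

Period 1.
Births: 380 * 0.055 = 21  |  1550 * 0.443 = 687 → total 708
15–29: 790 * 0.961 = 759
30–44: 380 * 0.953 = 362
45–59: 1550 * 0.935 = 1449
60–74: 810 * 0.936 = 758
Net migration: 0–14 − 95 → 613; 15–29 + 95 → 854; 30–44 + 95 → 457; 45–59 − 95 → 1354; 60–74 − 60 → 698
Population now: 0–14=613, 15–29=854, 30–44=457, 45–59=1354, 60–74=698
Period 2.
Births: 854 * 0.055 = 47  |  457 * 0.443 = 202 → total 249
15–29: 613 * 0.961 = 589
30–44: 854 * 0.953 = 814
45–59: 457 * 0.935 = 427
60–74: 1354 * 0.936 = 1267
Net migration: 0–14 − 95 → 154; 15–29 + 95 → 684; 30–44 + 95 → 909; 45–59 − 95 → 332; 60–74 − 60 → 1207
Population now: 0–14=154, 15–29=684, 30–44=909, 45–59=332, 60–74=1207

909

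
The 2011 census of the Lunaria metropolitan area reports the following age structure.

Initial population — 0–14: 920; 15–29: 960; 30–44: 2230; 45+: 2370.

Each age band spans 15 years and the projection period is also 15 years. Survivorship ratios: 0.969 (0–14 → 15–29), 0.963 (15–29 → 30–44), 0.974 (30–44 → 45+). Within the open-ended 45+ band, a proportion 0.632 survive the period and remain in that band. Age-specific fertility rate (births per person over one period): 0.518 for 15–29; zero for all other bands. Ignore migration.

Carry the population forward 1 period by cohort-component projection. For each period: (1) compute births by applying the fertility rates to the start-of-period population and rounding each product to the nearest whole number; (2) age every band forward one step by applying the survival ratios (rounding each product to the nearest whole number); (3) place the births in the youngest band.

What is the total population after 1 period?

5982

Period 1:
Births: 960 × 0.518 = 497
15–29: 920 × 0.969 = 891
30–44: 960 × 0.963 = 924
45+: 2230 × 0.974 + 2370 × 0.632 = 2172 + 1498 = 3670
Population now: 0–14=497, 15–29=891, 30–44=924, 45+=3670
Total after period 1: 497 + 891 + 924 + 3670 = 5982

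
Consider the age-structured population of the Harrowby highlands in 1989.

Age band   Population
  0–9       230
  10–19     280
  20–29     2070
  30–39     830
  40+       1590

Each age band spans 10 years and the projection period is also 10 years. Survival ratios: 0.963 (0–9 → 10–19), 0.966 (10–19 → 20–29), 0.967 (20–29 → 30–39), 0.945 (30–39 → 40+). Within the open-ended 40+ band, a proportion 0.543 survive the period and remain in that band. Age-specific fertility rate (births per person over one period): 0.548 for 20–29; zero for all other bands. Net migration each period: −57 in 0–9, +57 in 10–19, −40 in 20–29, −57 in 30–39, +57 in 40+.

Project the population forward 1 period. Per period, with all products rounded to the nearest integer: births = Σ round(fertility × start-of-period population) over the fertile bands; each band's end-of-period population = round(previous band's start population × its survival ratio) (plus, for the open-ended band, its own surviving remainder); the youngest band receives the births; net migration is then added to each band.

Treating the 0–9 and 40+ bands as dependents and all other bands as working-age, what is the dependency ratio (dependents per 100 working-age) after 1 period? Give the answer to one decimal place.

Numbering the bands 1..5 from youngest to oldest:
After projecting period 1:
Births: 2070 × 0.548 = 1134
Band 2: 230 × 0.963 = 221
Band 3: 280 × 0.966 = 270
Band 4: 2070 × 0.967 = 2002
Band 5: 830 × 0.945 + 1590 × 0.543 = 784 + 863 = 1647
Net migration: Band 1 − 57 → 1077; Band 2 + 57 → 278; Band 3 − 40 → 230; Band 4 − 57 → 1945; Band 5 + 57 → 1704
Giving 1077 / 278 / 230 / 1945 / 1704.
Dependents (band 0–9 + band 40+) = 1077 + 1704 = 2781; working-age = 2453; ratio = 2781/2453 × 100 = 113.4

113.4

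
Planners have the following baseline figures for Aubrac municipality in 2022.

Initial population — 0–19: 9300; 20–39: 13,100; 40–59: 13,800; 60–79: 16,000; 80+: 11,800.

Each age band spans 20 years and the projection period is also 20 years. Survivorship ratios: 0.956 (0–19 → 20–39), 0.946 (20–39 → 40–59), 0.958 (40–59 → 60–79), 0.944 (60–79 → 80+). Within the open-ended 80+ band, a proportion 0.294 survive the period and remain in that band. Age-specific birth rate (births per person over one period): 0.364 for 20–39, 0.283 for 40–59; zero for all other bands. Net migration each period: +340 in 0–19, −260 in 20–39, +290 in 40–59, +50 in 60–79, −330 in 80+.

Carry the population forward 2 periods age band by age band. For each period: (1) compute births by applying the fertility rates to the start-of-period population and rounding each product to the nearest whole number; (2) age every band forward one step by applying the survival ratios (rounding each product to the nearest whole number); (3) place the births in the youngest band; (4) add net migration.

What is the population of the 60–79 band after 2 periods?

12200

Let group 1 be 0–19 through group 5 = 80+.
— Period 1 —
Births: 13100 * 0.364 = 4768, 13800 * 0.283 = 3905 → 8673
Group 2: 9300 * 0.956 = 8891
Group 3: 13100 * 0.946 = 12393
Group 4: 13800 * 0.958 = 13220
Group 5: 16000 * 0.944 + 11800 * 0.294 = 15104 + 3469 = 18573
Net migration: Group 1 + 340 → 9013; Group 2 − 260 → 8631; Group 3 + 290 → 12683; Group 4 + 50 → 13270; Group 5 − 330 → 18243
→ [9013, 8631, 12683, 13270, 18243]
— Period 2 —
Births: 8631 * 0.364 = 3142, 12683 * 0.283 = 3589 → 6731
Group 2: 9013 * 0.956 = 8616
Group 3: 8631 * 0.946 = 8165
Group 4: 12683 * 0.958 = 12150
Group 5: 13270 * 0.944 + 18243 * 0.294 = 12527 + 5363 = 17890
Net migration: Group 1 + 340 → 7071; Group 2 − 260 → 8356; Group 3 + 290 → 8455; Group 4 + 50 → 12200; Group 5 − 330 → 17560
→ [7071, 8356, 8455, 12200, 17560]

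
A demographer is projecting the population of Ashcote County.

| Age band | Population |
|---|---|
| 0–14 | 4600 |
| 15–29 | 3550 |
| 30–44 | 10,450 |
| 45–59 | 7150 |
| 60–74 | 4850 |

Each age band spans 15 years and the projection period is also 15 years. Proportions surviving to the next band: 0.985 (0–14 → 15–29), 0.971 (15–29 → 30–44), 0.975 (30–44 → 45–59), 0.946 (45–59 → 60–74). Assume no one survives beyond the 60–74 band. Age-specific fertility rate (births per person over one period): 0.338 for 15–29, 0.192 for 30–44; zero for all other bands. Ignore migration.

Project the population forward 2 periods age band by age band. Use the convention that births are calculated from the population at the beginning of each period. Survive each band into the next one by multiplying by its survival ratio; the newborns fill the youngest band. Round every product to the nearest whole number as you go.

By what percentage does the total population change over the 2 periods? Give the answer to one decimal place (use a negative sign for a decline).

-25.7

[period 1]
Births: 3550 × 0.338 = 1200  |  10450 × 0.192 = 2006 → 3206
15–29: 4600 × 0.985 = 4531
30–44: 3550 × 0.971 = 3447
45–59: 10450 × 0.975 = 10189
60–74: 7150 × 0.946 = 6764
Giving 3206 / 4531 / 3447 / 10189 / 6764.
[period 2]
Births: 4531 × 0.338 = 1531  |  3447 × 0.192 = 662 → 2193
15–29: 3206 × 0.985 = 3158
30–44: 4531 × 0.971 = 4400
45–59: 3447 × 0.975 = 3361
60–74: 10189 × 0.946 = 9639
Giving 2193 / 3158 / 4400 / 3361 / 9639.
Total: 30600 → 22751; change = -7849; percentage change = -25.7%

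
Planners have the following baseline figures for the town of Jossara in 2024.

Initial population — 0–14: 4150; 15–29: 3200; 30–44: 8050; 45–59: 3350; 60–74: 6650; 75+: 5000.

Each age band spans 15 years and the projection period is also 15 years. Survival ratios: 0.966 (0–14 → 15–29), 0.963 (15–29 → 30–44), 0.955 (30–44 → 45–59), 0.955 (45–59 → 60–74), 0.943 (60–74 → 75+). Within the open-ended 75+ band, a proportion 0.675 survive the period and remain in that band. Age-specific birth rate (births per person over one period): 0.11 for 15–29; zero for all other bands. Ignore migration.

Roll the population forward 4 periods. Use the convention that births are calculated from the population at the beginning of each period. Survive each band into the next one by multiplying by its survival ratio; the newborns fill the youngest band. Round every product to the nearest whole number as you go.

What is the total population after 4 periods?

(Groups numbered youngest = 1 to oldest = 6.)
Period 1:
Births: 3200 × 0.11 = 352
Group 2: 4150 × 0.966 = 4009
Group 3: 3200 × 0.963 = 3082
Group 4: 8050 × 0.955 = 7688
Group 5: 3350 × 0.955 = 3199
Group 6: 6650 × 0.943 + 5000 × 0.675 = 6271 + 3375 = 9646
Giving 352 / 4009 / 3082 / 7688 / 3199 / 9646.
Period 2:
Births: 4009 × 0.11 = 441
Group 2: 352 × 0.966 = 340
Group 3: 4009 × 0.963 = 3861
Group 4: 3082 × 0.955 = 2943
Group 5: 7688 × 0.955 = 7342
Group 6: 3199 × 0.943 + 9646 × 0.675 = 3017 + 6511 = 9528
Giving 441 / 340 / 3861 / 2943 / 7342 / 9528.
Period 3:
Births: 340 × 0.11 = 37
Group 2: 441 × 0.966 = 426
Group 3: 340 × 0.963 = 327
Group 4: 3861 × 0.955 = 3687
Group 5: 2943 × 0.955 = 2811
Group 6: 7342 × 0.943 + 9528 × 0.675 = 6924 + 6431 = 13355
Giving 37 / 426 / 327 / 3687 / 2811 / 13355.
Period 4:
Births: 426 × 0.11 = 47
Group 2: 37 × 0.966 = 36
Group 3: 426 × 0.963 = 410
Group 4: 327 × 0.955 = 312
Group 5: 3687 × 0.955 = 3521
Group 6: 2811 × 0.943 + 13355 × 0.675 = 2651 + 9015 = 11666
Giving 47 / 36 / 410 / 312 / 3521 / 11666.
Total after period 4: 47 + 36 + 410 + 312 + 3521 + 11666 = 15992

15992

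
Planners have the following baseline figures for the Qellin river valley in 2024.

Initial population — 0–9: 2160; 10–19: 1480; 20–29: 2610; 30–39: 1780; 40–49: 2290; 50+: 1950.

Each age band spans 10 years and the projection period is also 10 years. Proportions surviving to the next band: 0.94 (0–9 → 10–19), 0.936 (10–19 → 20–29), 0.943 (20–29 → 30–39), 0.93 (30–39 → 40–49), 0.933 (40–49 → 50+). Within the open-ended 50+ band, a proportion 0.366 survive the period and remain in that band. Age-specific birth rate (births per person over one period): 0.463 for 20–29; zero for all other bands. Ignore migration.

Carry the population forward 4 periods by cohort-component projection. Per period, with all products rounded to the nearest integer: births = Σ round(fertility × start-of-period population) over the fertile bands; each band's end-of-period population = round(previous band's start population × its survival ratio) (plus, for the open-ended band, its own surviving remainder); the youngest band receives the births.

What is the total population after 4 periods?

Numbering the groups 1..6 from youngest to oldest:
Period 1.
Births: 2610 * 0.463 = 1208
Group 2: 2160 * 0.94 = 2030
Group 3: 1480 * 0.936 = 1385
Group 4: 2610 * 0.943 = 2461
Group 5: 1780 * 0.93 = 1655
Group 6: 2290 * 0.933 + 1950 * 0.366 = 2137 + 714 = 2851
Giving 1208 / 2030 / 1385 / 2461 / 1655 / 2851.
Period 2.
Births: 1385 * 0.463 = 641
Group 2: 1208 * 0.94 = 1136
Group 3: 2030 * 0.936 = 1900
Group 4: 1385 * 0.943 = 1306
Group 5: 2461 * 0.93 = 2289
Group 6: 1655 * 0.933 + 2851 * 0.366 = 1544 + 1043 = 2587
Giving 641 / 1136 / 1900 / 1306 / 2289 / 2587.
Period 3.
Births: 1900 * 0.463 = 880
Group 2: 641 * 0.94 = 603
Group 3: 1136 * 0.936 = 1063
Group 4: 1900 * 0.943 = 1792
Group 5: 1306 * 0.93 = 1215
Group 6: 2289 * 0.933 + 2587 * 0.366 = 2136 + 947 = 3083
Giving 880 / 603 / 1063 / 1792 / 1215 / 3083.
Period 4.
Births: 1063 * 0.463 = 492
Group 2: 880 * 0.94 = 827
Group 3: 603 * 0.936 = 564
Group 4: 1063 * 0.943 = 1002
Group 5: 1792 * 0.93 = 1667
Group 6: 1215 * 0.933 + 3083 * 0.366 = 1134 + 1128 = 2262
Giving 492 / 827 / 564 / 1002 / 1667 / 2262.
Total after period 4: 492 + 827 + 564 + 1002 + 1667 + 2262 = 6814

6814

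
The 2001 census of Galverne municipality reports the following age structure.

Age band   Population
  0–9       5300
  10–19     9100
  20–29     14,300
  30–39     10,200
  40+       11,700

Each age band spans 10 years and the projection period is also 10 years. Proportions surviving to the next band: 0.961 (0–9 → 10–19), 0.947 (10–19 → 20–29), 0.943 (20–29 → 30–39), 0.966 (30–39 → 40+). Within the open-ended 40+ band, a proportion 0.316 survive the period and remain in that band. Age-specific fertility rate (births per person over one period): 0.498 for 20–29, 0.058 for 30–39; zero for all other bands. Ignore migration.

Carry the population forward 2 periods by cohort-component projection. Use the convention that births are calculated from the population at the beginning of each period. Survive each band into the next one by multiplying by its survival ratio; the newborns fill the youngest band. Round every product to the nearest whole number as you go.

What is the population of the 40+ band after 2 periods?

Period 1.
Births: 14300 × 0.498 = 7121, 10200 × 0.058 = 592 → 7713
10–19: 5300 × 0.961 = 5093
20–29: 9100 × 0.947 = 8618
30–39: 14300 × 0.943 = 13485
40+: 10200 × 0.966 + 11700 × 0.316 = 9853 + 3697 = 13550
End of period: [7713, 5093, 8618, 13485, 13550]
Period 2.
Births: 8618 × 0.498 = 4292, 13485 × 0.058 = 782 → 5074
10–19: 7713 × 0.961 = 7412
20–29: 5093 × 0.947 = 4823
30–39: 8618 × 0.943 = 8127
40+: 13485 × 0.966 + 13550 × 0.316 = 13027 + 4282 = 17309
End of period: [5074, 7412, 4823, 8127, 17309]

17309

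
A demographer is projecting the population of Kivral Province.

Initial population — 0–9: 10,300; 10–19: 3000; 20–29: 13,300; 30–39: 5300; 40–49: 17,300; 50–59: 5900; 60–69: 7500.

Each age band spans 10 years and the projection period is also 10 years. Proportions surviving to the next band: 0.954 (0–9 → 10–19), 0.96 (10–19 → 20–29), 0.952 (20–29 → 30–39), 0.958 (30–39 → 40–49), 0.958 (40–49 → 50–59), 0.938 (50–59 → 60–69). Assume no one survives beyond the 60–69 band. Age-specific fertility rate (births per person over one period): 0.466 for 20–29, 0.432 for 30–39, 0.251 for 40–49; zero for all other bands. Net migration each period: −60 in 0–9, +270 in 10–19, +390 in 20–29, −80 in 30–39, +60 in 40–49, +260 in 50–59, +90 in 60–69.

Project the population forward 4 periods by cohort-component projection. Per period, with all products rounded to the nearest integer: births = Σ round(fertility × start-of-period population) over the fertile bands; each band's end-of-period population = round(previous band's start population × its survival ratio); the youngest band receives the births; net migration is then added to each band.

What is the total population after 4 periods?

62713

(Groups numbered youngest = 1 to oldest = 7.)
Period 1:
Births: 13300 × 0.466 = 6198, 5300 × 0.432 = 2290, 17300 × 0.251 = 4342 ⇒ total 12830
Group 2: 10300 × 0.954 = 9826
Group 3: 3000 × 0.96 = 2880
Group 4: 13300 × 0.952 = 12662
Group 5: 5300 × 0.958 = 5077
Group 6: 17300 × 0.958 = 16573
Group 7: 5900 × 0.938 = 5534
Net migration: Group 1 − 60 → 12770; Group 2 + 270 → 10096; Group 3 + 390 → 3270; Group 4 − 80 → 12582; Group 5 + 60 → 5137; Group 6 + 260 → 16833; Group 7 + 90 → 5624
→ [12770, 10096, 3270, 12582, 5137, 16833, 5624]
Period 2:
Births: 3270 × 0.466 = 1524, 12582 × 0.432 = 5435, 5137 × 0.251 = 1289 ⇒ total 8248
Group 2: 12770 × 0.954 = 12183
Group 3: 10096 × 0.96 = 9692
Group 4: 3270 × 0.952 = 3113
Group 5: 12582 × 0.958 = 12054
Group 6: 5137 × 0.958 = 4921
Group 7: 16833 × 0.938 = 15789
Net migration: Group 1 − 60 → 8188; Group 2 + 270 → 12453; Group 3 + 390 → 10082; Group 4 − 80 → 3033; Group 5 + 60 → 12114; Group 6 + 260 → 5181; Group 7 + 90 → 15879
→ [8188, 12453, 10082, 3033, 12114, 5181, 15879]
Period 3:
Births: 10082 × 0.466 = 4698, 3033 × 0.432 = 1310, 12114 × 0.251 = 3041 ⇒ total 9049
Group 2: 8188 × 0.954 = 7811
Group 3: 12453 × 0.96 = 11955
Group 4: 10082 × 0.952 = 9598
Group 5: 3033 × 0.958 = 2906
Group 6: 12114 × 0.958 = 11605
Group 7: 5181 × 0.938 = 4860
Net migration: Group 1 − 60 → 8989; Group 2 + 270 → 8081; Group 3 + 390 → 12345; Group 4 − 80 → 9518; Group 5 + 60 → 2966; Group 6 + 260 → 11865; Group 7 + 90 → 4950
→ [8989, 8081, 12345, 9518, 2966, 11865, 4950]
Period 4:
Births: 12345 × 0.466 = 5753, 9518 × 0.432 = 4112, 2966 × 0.251 = 744 ⇒ total 10609
Group 2: 8989 × 0.954 = 8576
Group 3: 8081 × 0.96 = 7758
Group 4: 12345 × 0.952 = 11752
Group 5: 9518 × 0.958 = 9118
Group 6: 2966 × 0.958 = 2841
Group 7: 11865 × 0.938 = 11129
Net migration: Group 1 − 60 → 10549; Group 2 + 270 → 8846; Group 3 + 390 → 8148; Group 4 − 80 → 11672; Group 5 + 60 → 9178; Group 6 + 260 → 3101; Group 7 + 90 → 11219
→ [10549, 8846, 8148, 11672, 9178, 3101, 11219]
Total after period 4: 10549 + 8846 + 8148 + 11672 + 9178 + 3101 + 11219 = 62713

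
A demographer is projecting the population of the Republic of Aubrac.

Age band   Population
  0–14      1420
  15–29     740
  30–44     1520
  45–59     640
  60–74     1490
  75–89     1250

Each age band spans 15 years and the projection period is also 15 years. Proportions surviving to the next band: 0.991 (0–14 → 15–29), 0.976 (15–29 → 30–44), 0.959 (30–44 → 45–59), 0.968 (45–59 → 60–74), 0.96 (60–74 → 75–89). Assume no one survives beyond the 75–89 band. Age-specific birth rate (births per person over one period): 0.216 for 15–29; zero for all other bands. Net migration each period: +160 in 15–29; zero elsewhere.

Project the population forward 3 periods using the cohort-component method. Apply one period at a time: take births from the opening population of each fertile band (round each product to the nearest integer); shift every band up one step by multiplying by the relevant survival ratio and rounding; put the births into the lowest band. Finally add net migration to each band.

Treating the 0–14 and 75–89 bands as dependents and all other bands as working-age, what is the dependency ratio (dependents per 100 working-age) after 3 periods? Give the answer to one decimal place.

[period 1]
Births: 740 × 0.216 = 160
15–29: 1420 × 0.991 = 1407
30–44: 740 × 0.976 = 722
45–59: 1520 × 0.959 = 1458
60–74: 640 × 0.968 = 620
75–89: 1490 × 0.96 = 1430
Net migration: 15–29 + 160 → 1567
Population now: 0–14=160, 15–29=1567, 30–44=722, 45–59=1458, 60–74=620, 75–89=1430
[period 2]
Births: 1567 × 0.216 = 338
15–29: 160 × 0.991 = 159
30–44: 1567 × 0.976 = 1529
45–59: 722 × 0.959 = 692
60–74: 1458 × 0.968 = 1411
75–89: 620 × 0.96 = 595
Net migration: 15–29 + 160 → 319
Population now: 0–14=338, 15–29=319, 30–44=1529, 45–59=692, 60–74=1411, 75–89=595
[period 3]
Births: 319 × 0.216 = 69
15–29: 338 × 0.991 = 335
30–44: 319 × 0.976 = 311
45–59: 1529 × 0.959 = 1466
60–74: 692 × 0.968 = 670
75–89: 1411 × 0.96 = 1355
Net migration: 15–29 + 160 → 495
Population now: 0–14=69, 15–29=495, 30–44=311, 45–59=1466, 60–74=670, 75–89=1355
Dependents (band 0–14 + band 75–89) = 69 + 1355 = 1424; working-age = 2942; ratio = 1424/2942 × 100 = 48.4

48.4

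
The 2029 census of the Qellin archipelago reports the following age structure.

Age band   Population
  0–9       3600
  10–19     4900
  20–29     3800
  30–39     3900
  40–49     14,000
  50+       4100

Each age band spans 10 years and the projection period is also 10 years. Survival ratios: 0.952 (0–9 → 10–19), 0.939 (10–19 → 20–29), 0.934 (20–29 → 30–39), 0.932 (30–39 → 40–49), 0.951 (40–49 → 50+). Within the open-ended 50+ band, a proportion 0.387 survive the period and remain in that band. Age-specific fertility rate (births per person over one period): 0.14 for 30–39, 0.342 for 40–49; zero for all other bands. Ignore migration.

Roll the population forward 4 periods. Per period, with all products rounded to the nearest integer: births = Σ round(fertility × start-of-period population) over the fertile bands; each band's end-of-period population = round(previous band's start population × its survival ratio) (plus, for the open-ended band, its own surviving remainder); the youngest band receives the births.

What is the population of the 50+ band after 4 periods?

After projecting period 1:
Births: 3900 × 0.14 = 546 ; 14000 × 0.342 = 4788 — total 5334
10–19: 3600 × 0.952 = 3427
20–29: 4900 × 0.939 = 4601
30–39: 3800 × 0.934 = 3549
40–49: 3900 × 0.932 = 3635
50+: 14000 × 0.951 + 4100 × 0.387 = 13314 + 1587 = 14901
→ [5334, 3427, 4601, 3549, 3635, 14901]
After projecting period 2:
Births: 3549 × 0.14 = 497 ; 3635 × 0.342 = 1243 — total 1740
10–19: 5334 × 0.952 = 5078
20–29: 3427 × 0.939 = 3218
30–39: 4601 × 0.934 = 4297
40–49: 3549 × 0.932 = 3308
50+: 3635 × 0.951 + 14901 × 0.387 = 3457 + 5767 = 9224
→ [1740, 5078, 3218, 4297, 3308, 9224]
After projecting period 3:
Births: 4297 × 0.14 = 602 ; 3308 × 0.342 = 1131 — total 1733
10–19: 1740 × 0.952 = 1656
20–29: 5078 × 0.939 = 4768
30–39: 3218 × 0.934 = 3006
40–49: 4297 × 0.932 = 4005
50+: 3308 × 0.951 + 9224 × 0.387 = 3146 + 3570 = 6716
→ [1733, 1656, 4768, 3006, 4005, 6716]
After projecting period 4:
Births: 3006 × 0.14 = 421 ; 4005 × 0.342 = 1370 — total 1791
10–19: 1733 × 0.952 = 1650
20–29: 1656 × 0.939 = 1555
30–39: 4768 × 0.934 = 4453
40–49: 3006 × 0.932 = 2802
50+: 4005 × 0.951 + 6716 × 0.387 = 3809 + 2599 = 6408
→ [1791, 1650, 1555, 4453, 2802, 6408]

6408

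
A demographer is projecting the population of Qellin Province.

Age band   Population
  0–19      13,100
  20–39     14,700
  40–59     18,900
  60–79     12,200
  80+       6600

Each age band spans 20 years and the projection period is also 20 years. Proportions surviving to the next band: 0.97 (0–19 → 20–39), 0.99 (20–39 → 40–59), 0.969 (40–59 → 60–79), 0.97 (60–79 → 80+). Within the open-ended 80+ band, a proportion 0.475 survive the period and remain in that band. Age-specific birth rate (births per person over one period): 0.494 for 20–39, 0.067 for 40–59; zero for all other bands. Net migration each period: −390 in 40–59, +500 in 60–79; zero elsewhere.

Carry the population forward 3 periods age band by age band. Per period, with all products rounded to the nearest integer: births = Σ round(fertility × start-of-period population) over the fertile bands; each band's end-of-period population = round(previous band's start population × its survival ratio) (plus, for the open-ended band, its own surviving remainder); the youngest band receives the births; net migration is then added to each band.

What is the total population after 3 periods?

Call the bands 1 to 5, youngest first.
— Period 1 —
Births: 14700 * 0.494 = 7262, 18900 * 0.067 = 1266 ⇒ total 8528
Band 2: 13100 * 0.97 = 12707
Band 3: 14700 * 0.99 = 14553
Band 4: 18900 * 0.969 = 18314
Band 5: 12200 * 0.97 + 6600 * 0.475 = 11834 + 3135 = 14969
Net migration: Band 3 − 390 → 14163; Band 4 + 500 → 18814
→ [8528, 12707, 14163, 18814, 14969]
— Period 2 —
Births: 12707 * 0.494 = 6277, 14163 * 0.067 = 949 ⇒ total 7226
Band 2: 8528 * 0.97 = 8272
Band 3: 12707 * 0.99 = 12580
Band 4: 14163 * 0.969 = 13724
Band 5: 18814 * 0.97 + 14969 * 0.475 = 18250 + 7110 = 25360
Net migration: Band 3 − 390 → 12190; Band 4 + 500 → 14224
→ [7226, 8272, 12190, 14224, 25360]
— Period 3 —
Births: 8272 * 0.494 = 4086, 12190 * 0.067 = 817 ⇒ total 4903
Band 2: 7226 * 0.97 = 7009
Band 3: 8272 * 0.99 = 8189
Band 4: 12190 * 0.969 = 11812
Band 5: 14224 * 0.97 + 25360 * 0.475 = 13797 + 12046 = 25843
Net migration: Band 3 − 390 → 7799; Band 4 + 500 → 12312
→ [4903, 7009, 7799, 12312, 25843]
Total after period 3: 4903 + 7009 + 7799 + 12312 + 25843 = 57866

57866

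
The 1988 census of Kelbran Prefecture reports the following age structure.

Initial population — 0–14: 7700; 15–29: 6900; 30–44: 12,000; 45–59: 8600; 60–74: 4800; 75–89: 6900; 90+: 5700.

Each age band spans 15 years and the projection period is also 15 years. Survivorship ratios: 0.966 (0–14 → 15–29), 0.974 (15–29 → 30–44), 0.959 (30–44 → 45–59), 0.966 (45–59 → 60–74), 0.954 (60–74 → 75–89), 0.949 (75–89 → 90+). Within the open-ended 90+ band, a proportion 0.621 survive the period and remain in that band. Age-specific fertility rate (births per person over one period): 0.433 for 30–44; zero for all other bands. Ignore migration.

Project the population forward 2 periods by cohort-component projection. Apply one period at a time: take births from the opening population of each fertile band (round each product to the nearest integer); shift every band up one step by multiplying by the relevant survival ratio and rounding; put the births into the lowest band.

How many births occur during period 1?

5196

Numbering the groups 1..7 from youngest to oldest:
[period 1]
Births: 12000 × 0.433 = 5196
Group 2: 7700 × 0.966 = 7438
Group 3: 6900 × 0.974 = 6721
Group 4: 12000 × 0.959 = 11508
Group 5: 8600 × 0.966 = 8308
Group 6: 4800 × 0.954 = 4579
Group 7: 6900 × 0.949 + 5700 × 0.621 = 6548 + 3540 = 10088
Population now: 0–14=5196, 15–29=7438, 30–44=6721, 45–59=11508, 60–74=8308, 75–89=4579, 90+=10088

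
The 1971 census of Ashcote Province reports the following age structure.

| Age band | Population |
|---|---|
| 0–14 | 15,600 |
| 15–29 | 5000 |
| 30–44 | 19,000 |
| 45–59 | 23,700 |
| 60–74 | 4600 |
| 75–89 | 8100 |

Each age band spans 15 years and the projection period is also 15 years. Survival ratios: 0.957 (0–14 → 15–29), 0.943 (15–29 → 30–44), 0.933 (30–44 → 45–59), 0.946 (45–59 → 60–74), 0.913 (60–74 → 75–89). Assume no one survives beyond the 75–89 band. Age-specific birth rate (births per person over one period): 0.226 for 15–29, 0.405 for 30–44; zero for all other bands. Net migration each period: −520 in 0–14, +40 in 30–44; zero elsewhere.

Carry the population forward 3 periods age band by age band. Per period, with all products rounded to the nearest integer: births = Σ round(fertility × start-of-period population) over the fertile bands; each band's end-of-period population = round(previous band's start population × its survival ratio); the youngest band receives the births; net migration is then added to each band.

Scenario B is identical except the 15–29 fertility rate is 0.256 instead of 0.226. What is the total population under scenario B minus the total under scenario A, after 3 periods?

Numbering the bands 1..6 from youngest to oldest:
— Period 1 —
Births: 5000 × 0.226 = 1130  |  19000 × 0.405 = 7695 ⇒ total 8825
Band 2: 15600 × 0.957 = 14929
Band 3: 5000 × 0.943 = 4715
Band 4: 19000 × 0.933 = 17727
Band 5: 23700 × 0.946 = 22420
Band 6: 4600 × 0.913 = 4200
Net migration: Band 1 − 520 → 8305; Band 3 + 40 → 4755
Population now: 0–14=8305, 15–29=14929, 30–44=4755, 45–59=17727, 60–74=22420, 75–89=4200
— Period 2 —
Births: 14929 × 0.226 = 3374  |  4755 × 0.405 = 1926 ⇒ total 5300
Band 2: 8305 × 0.957 = 7948
Band 3: 14929 × 0.943 = 14078
Band 4: 4755 × 0.933 = 4436
Band 5: 17727 × 0.946 = 16770
Band 6: 22420 × 0.913 = 20469
Net migration: Band 1 − 520 → 4780; Band 3 + 40 → 14118
Population now: 0–14=4780, 15–29=7948, 30–44=14118, 45–59=4436, 60–74=16770, 75–89=20469
— Period 3 —
Births: 7948 × 0.226 = 1796  |  14118 × 0.405 = 5718 ⇒ total 7514
Band 2: 4780 × 0.957 = 4574
Band 3: 7948 × 0.943 = 7495
Band 4: 14118 × 0.933 = 13172
Band 5: 4436 × 0.946 = 4196
Band 6: 16770 × 0.913 = 15311
Net migration: Band 1 − 520 → 6994; Band 3 + 40 → 7535
Population now: 0–14=6994, 15–29=4574, 30–44=7535, 45–59=13172, 60–74=4196, 75–89=15311
Scenario A total after 3 periods: 51782
Scenario B projection —
— Period 1 —
Births: 5000 × 0.256 = 1280  |  19000 × 0.405 = 7695 ⇒ total 8975
Band 2: 15600 × 0.957 = 14929
Band 3: 5000 × 0.943 = 4715
Band 4: 19000 × 0.933 = 17727
Band 5: 23700 × 0.946 = 22420
Band 6: 4600 × 0.913 = 4200
Net migration: Band 1 − 520 → 8455; Band 3 + 40 → 4755
Population now: 0–14=8455, 15–29=14929, 30–44=4755, 45–59=17727, 60–74=22420, 75–89=4200
— Period 2 —
Births: 14929 × 0.256 = 3822  |  4755 × 0.405 = 1926 ⇒ total 5748
Band 2: 8455 × 0.957 = 8091
Band 3: 14929 × 0.943 = 14078
Band 4: 4755 × 0.933 = 4436
Band 5: 17727 × 0.946 = 16770
Band 6: 22420 × 0.913 = 20469
Net migration: Band 1 − 520 → 5228; Band 3 + 40 → 14118
Population now: 0–14=5228, 15–29=8091, 30–44=14118, 45–59=4436, 60–74=16770, 75–89=20469
— Period 3 —
Births: 8091 × 0.256 = 2071  |  14118 × 0.405 = 5718 ⇒ total 7789
Band 2: 5228 × 0.957 = 5003
Band 3: 8091 × 0.943 = 7630
Band 4: 14118 × 0.933 = 13172
Band 5: 4436 × 0.946 = 4196
Band 6: 16770 × 0.913 = 15311
Net migration: Band 1 − 520 → 7269; Band 3 + 40 → 7670
Population now: 0–14=7269, 15–29=5003, 30–44=7670, 45–59=13172, 60–74=4196, 75–89=15311
Scenario B total after 3 periods: 52621
Difference B − A = 52621 − 51782 = 839

839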